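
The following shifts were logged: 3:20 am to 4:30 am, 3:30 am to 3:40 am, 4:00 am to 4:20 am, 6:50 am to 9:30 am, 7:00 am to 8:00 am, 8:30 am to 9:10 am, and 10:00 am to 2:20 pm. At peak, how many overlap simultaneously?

2

Sweep endpoints in order; track running count of active intervals.
Peak of 2 reached at 3:30 am.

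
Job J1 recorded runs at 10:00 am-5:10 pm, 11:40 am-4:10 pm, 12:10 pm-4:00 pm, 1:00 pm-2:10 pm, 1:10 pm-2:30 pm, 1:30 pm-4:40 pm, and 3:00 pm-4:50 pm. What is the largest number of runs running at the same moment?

Sweep endpoints in order; track running count of active intervals.
Peak of 6 reached at 1:30 pm.

6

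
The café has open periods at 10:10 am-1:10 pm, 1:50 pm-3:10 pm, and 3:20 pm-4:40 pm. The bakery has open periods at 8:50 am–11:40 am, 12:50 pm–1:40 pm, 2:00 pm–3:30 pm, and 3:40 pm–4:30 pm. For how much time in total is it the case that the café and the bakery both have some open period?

A ∩ B = 10:10 am–11:40 am, 12:50 pm–1:10 pm, 2:00 pm–3:10 pm, 3:20 pm–3:30 pm, 3:40 pm–4:30 pm.
Total: 1 h 30 min + 20 min + 1 h 10 min + 10 min + 50 min = 4 h.

4 h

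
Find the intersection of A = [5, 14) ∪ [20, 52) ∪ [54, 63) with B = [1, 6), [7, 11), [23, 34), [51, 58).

[5, 14) ∩ B → [5, 6), [7, 11).
[20, 52) ∩ B → [23, 34), [51, 52).
[54, 63) ∩ B → [54, 58).

[5, 6) ∪ [7, 11) ∪ [23, 34) ∪ [51, 52) ∪ [54, 58)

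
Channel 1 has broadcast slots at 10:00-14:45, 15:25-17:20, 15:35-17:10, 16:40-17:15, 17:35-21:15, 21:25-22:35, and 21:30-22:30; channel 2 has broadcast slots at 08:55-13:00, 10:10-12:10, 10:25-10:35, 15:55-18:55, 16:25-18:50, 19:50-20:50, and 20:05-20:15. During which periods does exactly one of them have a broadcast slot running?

08:55–10:00, 13:00–14:45, 15:25–15:55, 17:20–17:35, 18:55–19:50, 20:50–21:15, 21:25–22:35

Merge the first list: 10:00–14:45, 15:25–17:20, 17:35–21:15, 21:25–22:35.
Merge the second list: 08:55–13:00, 15:55–18:55, 19:50–20:50.
Only in the first: 13:00–14:45, 15:25–15:55, 18:55–19:50, 20:50–21:15, 21:25–22:35.
Only in the second: 08:55–10:00, 17:20–17:35.
Together these are the periods covered by exactly one.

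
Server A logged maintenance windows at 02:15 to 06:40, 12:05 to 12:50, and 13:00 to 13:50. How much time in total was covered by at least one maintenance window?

6 h

Merged: 02:15–06:40, 12:05–12:50, 13:00–13:50.
Lengths: 4 h 25 min + 45 min + 50 min = 6 h.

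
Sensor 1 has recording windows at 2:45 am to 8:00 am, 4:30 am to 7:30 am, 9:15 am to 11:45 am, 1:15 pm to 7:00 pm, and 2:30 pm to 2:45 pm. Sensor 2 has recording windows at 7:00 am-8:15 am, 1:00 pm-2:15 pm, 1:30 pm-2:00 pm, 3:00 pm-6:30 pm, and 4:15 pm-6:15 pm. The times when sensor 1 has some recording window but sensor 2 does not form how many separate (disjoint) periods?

First set merges to 2:45 am–8:00 am, 9:15 am–11:45 am, 1:15 pm–7:00 pm.
Second set merges to 7:00 am–8:15 am, 1:00 pm–2:15 pm, 3:00 pm–6:30 pm.
A \ B = 2:45 am–7:00 am, 9:15 am–11:45 am, 2:15 pm–3:00 pm, 6:30 pm–7:00 pm.
That is 4 disjoint pieces.

4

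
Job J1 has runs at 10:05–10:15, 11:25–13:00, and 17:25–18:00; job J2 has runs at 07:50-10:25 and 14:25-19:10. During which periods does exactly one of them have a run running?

07:50–10:05, 10:15–10:25, 11:25–13:00, 14:25–17:25, 18:00–19:10

Only in the first: 11:25–13:00.
Only in the second: 07:50–10:05, 10:15–10:25, 14:25–17:25, 18:00–19:10.
Together these are the periods covered by exactly one.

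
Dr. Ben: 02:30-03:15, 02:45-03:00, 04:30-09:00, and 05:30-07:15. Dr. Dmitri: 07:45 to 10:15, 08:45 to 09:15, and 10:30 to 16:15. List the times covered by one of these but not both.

02:30–03:15, 04:30–07:45, 09:00–10:15, 10:30–16:15

A, merged: 02:30–03:15, 04:30–09:00.
B, merged: 07:45–10:15, 10:30–16:15.
Only in the first: 02:30–03:15, 04:30–07:45.
Only in the second: 09:00–10:15, 10:30–16:15.
Together these are the periods covered by exactly one.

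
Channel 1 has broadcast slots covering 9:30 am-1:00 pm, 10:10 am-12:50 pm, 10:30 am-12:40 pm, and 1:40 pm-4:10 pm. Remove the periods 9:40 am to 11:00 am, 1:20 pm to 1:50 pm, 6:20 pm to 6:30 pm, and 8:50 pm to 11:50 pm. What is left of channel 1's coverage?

First set merges to 9:30 am–1:00 pm, 1:40 pm–4:10 pm.
9:30 am–1:00 pm \ B = 9:30 am–9:40 am, 11:00 am–1:00 pm.
1:40 pm–4:10 pm \ B = 1:50 pm–4:10 pm.

9:30 am–9:40 am, 11:00 am–1:00 pm, 1:50 pm–4:10 pm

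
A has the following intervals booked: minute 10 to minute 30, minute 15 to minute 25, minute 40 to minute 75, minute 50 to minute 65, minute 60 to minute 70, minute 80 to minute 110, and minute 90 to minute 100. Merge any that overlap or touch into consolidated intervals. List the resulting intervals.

minute 15 to minute 25 overlaps/touches minute 10 to minute 30 → extend to minute 10 to minute 30.
minute 40 to minute 75 is disjoint → start new block.
minute 50 to minute 65 overlaps/touches minute 40 to minute 75 → extend to minute 40 to minute 75.
minute 60 to minute 70 overlaps/touches minute 40 to minute 75 → extend to minute 40 to minute 75.
minute 80 to minute 110 is disjoint → start new block.
minute 90 to minute 100 overlaps/touches minute 80 to minute 110 → extend to minute 80 to minute 110.

minute 10 to minute 30, minute 40 to minute 75, minute 80 to minute 110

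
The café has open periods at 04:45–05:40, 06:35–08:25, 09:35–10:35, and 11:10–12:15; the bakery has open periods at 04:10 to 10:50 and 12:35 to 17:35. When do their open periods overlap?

04:45–05:40 meets the second set on 04:45–05:40.
06:35–08:25 meets the second set on 06:35–08:25.
09:35–10:35 meets the second set on 09:35–10:35.
11:10–12:15: no overlap with the second set.

04:45–05:40, 06:35–08:25, 09:35–10:35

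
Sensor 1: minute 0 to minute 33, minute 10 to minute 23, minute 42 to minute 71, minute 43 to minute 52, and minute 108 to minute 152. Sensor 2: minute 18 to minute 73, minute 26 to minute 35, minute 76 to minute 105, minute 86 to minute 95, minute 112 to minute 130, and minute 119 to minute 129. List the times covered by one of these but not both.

minute 0 to minute 18, minute 33 to minute 42, minute 71 to minute 73, minute 76 to minute 105, minute 108 to minute 112, minute 130 to minute 152

A, merged: minute 0 to minute 33, minute 42 to minute 71, minute 108 to minute 152.
B, merged: minute 18 to minute 73, minute 76 to minute 105, minute 112 to minute 130.
Only in the first: minute 0 to minute 18, minute 108 to minute 112, minute 130 to minute 152.
Only in the second: minute 33 to minute 42, minute 71 to minute 73, minute 76 to minute 105.
Together these are the periods covered by exactly one.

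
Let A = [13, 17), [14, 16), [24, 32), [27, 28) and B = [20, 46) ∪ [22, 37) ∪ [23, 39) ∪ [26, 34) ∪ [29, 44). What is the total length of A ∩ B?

8

A, merged: [13, 17), [24, 32).
B, merged: [20, 46).
A ∩ B = [24, 32).
Total: 8.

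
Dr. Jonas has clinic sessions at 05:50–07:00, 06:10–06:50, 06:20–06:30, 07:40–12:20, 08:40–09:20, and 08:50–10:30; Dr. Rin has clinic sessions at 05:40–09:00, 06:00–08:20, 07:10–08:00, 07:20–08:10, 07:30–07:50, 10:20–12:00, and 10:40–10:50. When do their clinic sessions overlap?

05:50–07:00, 07:40–09:00, 10:20–12:00

First set merges to 05:50–07:00, 07:40–12:20.
Second set merges to 05:40–09:00, 10:20–12:00.
05:50–07:00 overlaps B on 05:50–07:00.
07:40–12:20 overlaps B on 07:40–09:00, 10:20–12:00.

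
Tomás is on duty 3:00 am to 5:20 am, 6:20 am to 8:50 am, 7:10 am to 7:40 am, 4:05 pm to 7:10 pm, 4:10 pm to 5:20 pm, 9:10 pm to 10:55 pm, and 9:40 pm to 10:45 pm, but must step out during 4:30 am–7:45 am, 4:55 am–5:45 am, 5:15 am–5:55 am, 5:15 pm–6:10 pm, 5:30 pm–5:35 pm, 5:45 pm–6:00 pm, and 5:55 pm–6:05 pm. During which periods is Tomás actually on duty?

First set merges to 3:00 am–5:20 am, 6:20 am–8:50 am, 4:05 pm–7:10 pm, 9:10 pm–10:55 pm.
Second set merges to 4:30 am–7:45 am, 5:15 pm–6:10 pm.
3:00 am–5:20 am \ B = 3:00 am–4:30 am.
6:20 am–8:50 am \ B = 7:45 am–8:50 am.
4:05 pm–7:10 pm \ B = 4:05 pm–5:15 pm, 6:10 pm–7:10 pm.
9:10 pm–10:55 pm: nothing removed.

3:00 am–4:30 am, 7:45 am–8:50 am, 4:05 pm–5:15 pm, 6:10 pm–7:10 pm, 9:10 pm–10:55 pm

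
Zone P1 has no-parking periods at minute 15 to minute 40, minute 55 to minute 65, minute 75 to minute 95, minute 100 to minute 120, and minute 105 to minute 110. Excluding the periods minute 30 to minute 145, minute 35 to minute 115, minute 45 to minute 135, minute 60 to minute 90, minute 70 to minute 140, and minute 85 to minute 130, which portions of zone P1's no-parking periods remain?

First set merges to minute 15 to minute 40, minute 55 to minute 65, minute 75 to minute 95, minute 100 to minute 120.
Second set merges to minute 30 to minute 145.
minute 15 to minute 40 with B removed leaves minute 15 to minute 30.
minute 55 to minute 65 lies entirely inside B → drops out.
minute 75 to minute 95 lies entirely inside B → drops out.
minute 100 to minute 120 lies entirely inside B → drops out.

minute 15 to minute 30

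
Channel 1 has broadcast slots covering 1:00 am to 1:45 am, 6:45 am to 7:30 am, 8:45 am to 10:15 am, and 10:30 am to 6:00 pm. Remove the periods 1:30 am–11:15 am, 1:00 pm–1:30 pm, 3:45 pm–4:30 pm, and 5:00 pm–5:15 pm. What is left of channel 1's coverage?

1:00 am–1:45 am with B removed leaves 1:00 am–1:30 am.
6:45 am–7:30 am lies entirely inside B → drops out.
8:45 am–10:15 am lies entirely inside B → drops out.
10:30 am–6:00 pm with B removed leaves 11:15 am–1:00 pm, 1:30 pm–3:45 pm, 4:30 pm–5:00 pm, 5:15 pm–6:00 pm.

1:00 am–1:30 am, 11:15 am–1:00 pm, 1:30 pm–3:45 pm, 4:30 pm–5:00 pm, 5:15 pm–6:00 pm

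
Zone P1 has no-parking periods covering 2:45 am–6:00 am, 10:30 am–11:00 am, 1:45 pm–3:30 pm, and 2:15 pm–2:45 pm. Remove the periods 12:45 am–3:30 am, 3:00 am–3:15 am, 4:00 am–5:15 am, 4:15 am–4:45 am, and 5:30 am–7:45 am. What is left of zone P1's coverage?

3:30 am-4:00 am, 5:15 am-5:30 am, 10:30 am-11:00 am, 1:45 pm-3:30 pm

First set merges to 2:45 am-6:00 am, 10:30 am-11:00 am, 1:45 pm-3:30 pm.
Second set merges to 12:45 am-3:30 am, 4:00 am-5:15 am, 5:30 am-7:45 am.
2:45 am-6:00 am with B removed leaves 3:30 am-4:00 am, 5:15 am-5:30 am.
10:30 am-11:00 am is untouched.
1:45 pm-3:30 pm is untouched.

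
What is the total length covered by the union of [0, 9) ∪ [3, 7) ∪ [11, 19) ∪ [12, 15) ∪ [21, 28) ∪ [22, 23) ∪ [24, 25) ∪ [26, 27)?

24

Merged: [0, 9), [11, 19), [21, 28).
Lengths: 9 + 8 + 7 = 24.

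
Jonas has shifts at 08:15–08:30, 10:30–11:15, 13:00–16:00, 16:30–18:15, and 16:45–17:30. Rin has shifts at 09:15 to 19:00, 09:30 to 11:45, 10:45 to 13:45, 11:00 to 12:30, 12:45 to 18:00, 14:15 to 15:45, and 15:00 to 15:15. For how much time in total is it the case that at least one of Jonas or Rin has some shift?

First set merges to 08:15–08:30, 10:30–11:15, 13:00–16:00, 16:30–18:15.
Second set merges to 09:15–19:00.
A ∪ B = 08:15–08:30, 09:15–19:00.
Total: 15 min + 9 h 45 min = 10 h.

10 h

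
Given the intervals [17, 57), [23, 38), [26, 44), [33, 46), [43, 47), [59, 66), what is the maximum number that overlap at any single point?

Walk the sorted start/end points keeping a running depth.
The depth first hits 4 at 33.

4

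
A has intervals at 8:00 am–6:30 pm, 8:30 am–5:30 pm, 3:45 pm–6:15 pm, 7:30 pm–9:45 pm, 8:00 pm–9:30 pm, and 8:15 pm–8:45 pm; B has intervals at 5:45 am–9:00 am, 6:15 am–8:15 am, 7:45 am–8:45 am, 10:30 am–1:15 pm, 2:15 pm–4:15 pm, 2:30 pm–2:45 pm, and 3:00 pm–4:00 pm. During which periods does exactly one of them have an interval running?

5:45 am-8:00 am, 9:00 am-10:30 am, 1:15 pm-2:15 pm, 4:15 pm-6:30 pm, 7:30 pm-9:45 pm

Merge the first list: 8:00 am-6:30 pm, 7:30 pm-9:45 pm.
Merge the second list: 5:45 am-9:00 am, 10:30 am-1:15 pm, 2:15 pm-4:15 pm.
Only in the first: 9:00 am-10:30 am, 1:15 pm-2:15 pm, 4:15 pm-6:30 pm, 7:30 pm-9:45 pm.
Only in the second: 5:45 am-8:00 am.
Together these are the periods covered by exactly one.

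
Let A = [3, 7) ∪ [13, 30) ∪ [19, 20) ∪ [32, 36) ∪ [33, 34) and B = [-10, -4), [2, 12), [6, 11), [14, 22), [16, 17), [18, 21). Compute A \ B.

[13, 14) ∪ [22, 30) ∪ [32, 36)

Merge the first list: [3, 7), [13, 30), [32, 36).
Merge the second list: [-10, -4), [2, 12), [14, 22).
[3, 7): fully covered by B → removed.
[13, 30) minus B → [13, 14), [22, 30).
[32, 36): no B overlap → unchanged.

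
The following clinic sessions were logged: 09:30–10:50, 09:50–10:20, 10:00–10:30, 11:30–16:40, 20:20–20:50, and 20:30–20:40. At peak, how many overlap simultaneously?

At 10:00, 3 of the intervals are simultaneously active.
No point has more.

3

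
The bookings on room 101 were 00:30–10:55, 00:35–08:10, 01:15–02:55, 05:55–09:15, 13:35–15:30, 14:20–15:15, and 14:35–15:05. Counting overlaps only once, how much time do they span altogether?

12 h 20 min

Merged: 00:30–10:55, 13:35–15:30.
Lengths: 10 h 25 min + 1 h 55 min = 12 h 20 min.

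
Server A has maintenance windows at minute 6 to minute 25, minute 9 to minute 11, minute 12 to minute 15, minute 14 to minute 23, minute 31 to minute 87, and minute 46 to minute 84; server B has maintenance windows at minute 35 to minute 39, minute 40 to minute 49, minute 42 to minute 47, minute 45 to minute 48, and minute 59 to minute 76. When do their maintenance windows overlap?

minute 35 to minute 39, minute 40 to minute 49, minute 59 to minute 76

First set merges to minute 6 to minute 25, minute 31 to minute 87.
Second set merges to minute 35 to minute 39, minute 40 to minute 49, minute 59 to minute 76.
minute 6 to minute 25: no overlap with the second set.
minute 31 to minute 87 meets the second set on minute 35 to minute 39, minute 40 to minute 49, minute 59 to minute 76.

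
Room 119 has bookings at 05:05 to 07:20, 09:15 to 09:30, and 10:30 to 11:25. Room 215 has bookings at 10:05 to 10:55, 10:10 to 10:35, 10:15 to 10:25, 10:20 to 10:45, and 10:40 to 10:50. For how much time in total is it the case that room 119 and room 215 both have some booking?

Second set merges to 10:05–10:55.
A ∩ B = 10:30–10:55.
Total: 25 min.

25 min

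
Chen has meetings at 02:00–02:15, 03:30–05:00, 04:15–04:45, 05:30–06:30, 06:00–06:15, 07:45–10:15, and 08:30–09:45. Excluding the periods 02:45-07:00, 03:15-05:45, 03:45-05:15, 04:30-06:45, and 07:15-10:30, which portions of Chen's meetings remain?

First set merges to 02:00–02:15, 03:30–05:00, 05:30–06:30, 07:45–10:15.
Second set merges to 02:45–07:00, 07:15–10:30.
02:00–02:15: nothing removed.
03:30–05:00: entirely removed.
05:30–06:30: entirely removed.
07:45–10:15: entirely removed.

02:00–02:15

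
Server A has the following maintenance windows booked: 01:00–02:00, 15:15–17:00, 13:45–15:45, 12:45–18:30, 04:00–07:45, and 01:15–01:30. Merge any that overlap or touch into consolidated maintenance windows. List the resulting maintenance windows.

01:00-02:00, 04:00-07:45, 12:45-18:30

Sort by start: 01:00-02:00, 01:15-01:30, 04:00-07:45, 12:45-18:30, 13:45-15:45, 15:15-17:00.
01:15-01:30 overlaps/touches 01:00-02:00 → extend to 01:00-02:00.
04:00-07:45 is disjoint → start new block.
12:45-18:30 is disjoint → start new block.
13:45-15:45 overlaps/touches 12:45-18:30 → extend to 12:45-18:30.
15:15-17:00 overlaps/touches 12:45-18:30 → extend to 12:45-18:30.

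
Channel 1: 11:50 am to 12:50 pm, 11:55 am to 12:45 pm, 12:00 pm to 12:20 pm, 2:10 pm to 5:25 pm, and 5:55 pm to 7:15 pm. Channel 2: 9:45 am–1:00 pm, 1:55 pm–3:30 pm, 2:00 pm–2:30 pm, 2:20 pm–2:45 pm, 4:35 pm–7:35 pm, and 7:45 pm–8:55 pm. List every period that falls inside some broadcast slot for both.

11:50 am–12:50 pm, 2:10 pm–3:30 pm, 4:35 pm–5:25 pm, 5:55 pm–7:15 pm

First set merges to 11:50 am–12:50 pm, 2:10 pm–5:25 pm, 5:55 pm–7:15 pm.
Second set merges to 9:45 am–1:00 pm, 1:55 pm–3:30 pm, 4:35 pm–7:35 pm, 7:45 pm–8:55 pm.
11:50 am–12:50 pm meets the second set on 11:50 am–12:50 pm.
2:10 pm–5:25 pm meets the second set on 2:10 pm–3:30 pm, 4:35 pm–5:25 pm.
5:55 pm–7:15 pm meets the second set on 5:55 pm–7:15 pm.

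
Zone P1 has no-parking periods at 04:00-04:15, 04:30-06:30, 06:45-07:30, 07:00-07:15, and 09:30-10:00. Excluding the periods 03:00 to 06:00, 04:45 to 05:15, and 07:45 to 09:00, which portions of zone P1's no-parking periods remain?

06:00–06:30, 06:45–07:30, 09:30–10:00

First set merges to 04:00–04:15, 04:30–06:30, 06:45–07:30, 09:30–10:00.
Second set merges to 03:00–06:00, 07:45–09:00.
04:00–04:15 lies entirely inside B → drops out.
04:30–06:30 with B removed leaves 06:00–06:30.
06:45–07:30 is untouched.
09:30–10:00 is untouched.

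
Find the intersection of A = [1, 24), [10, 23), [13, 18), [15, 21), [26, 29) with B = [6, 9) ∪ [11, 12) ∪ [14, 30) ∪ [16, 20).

A, merged: [1, 24), [26, 29).
B, merged: [6, 9), [11, 12), [14, 30).
[1, 24) ∩ B → [6, 9), [11, 12), [14, 24).
[26, 29) ∩ B → [26, 29).

[6, 9) ∪ [11, 12) ∪ [14, 24) ∪ [26, 29)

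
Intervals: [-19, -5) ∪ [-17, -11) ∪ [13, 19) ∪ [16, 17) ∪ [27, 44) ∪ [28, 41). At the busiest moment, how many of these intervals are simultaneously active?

2

Walk the sorted start/end points keeping a running depth.
The depth first hits 2 at -17.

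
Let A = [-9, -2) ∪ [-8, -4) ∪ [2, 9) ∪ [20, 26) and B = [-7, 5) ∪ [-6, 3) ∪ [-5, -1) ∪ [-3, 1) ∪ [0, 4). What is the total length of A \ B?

A, merged: [-9, -2), [2, 9), [20, 26).
B, merged: [-7, 5).
A \ B = [-9, -7), [5, 9), [20, 26).
Total: 2 + 4 + 6 = 12.

12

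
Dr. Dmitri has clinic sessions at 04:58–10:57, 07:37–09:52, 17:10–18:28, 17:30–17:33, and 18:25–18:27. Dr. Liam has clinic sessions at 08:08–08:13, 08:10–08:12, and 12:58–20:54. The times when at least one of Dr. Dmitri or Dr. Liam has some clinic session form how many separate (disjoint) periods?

A, merged: 04:58-10:57, 17:10-18:28.
B, merged: 08:08-08:13, 12:58-20:54.
A ∪ B = 04:58-10:57, 12:58-20:54.
That is 2 disjoint pieces.

2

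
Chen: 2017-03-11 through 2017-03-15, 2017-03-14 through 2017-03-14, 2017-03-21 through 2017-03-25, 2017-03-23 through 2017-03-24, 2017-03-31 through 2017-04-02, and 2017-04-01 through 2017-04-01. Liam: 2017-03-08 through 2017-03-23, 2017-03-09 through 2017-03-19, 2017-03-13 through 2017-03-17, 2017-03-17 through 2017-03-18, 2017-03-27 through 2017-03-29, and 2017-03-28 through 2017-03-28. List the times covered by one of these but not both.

2017-03-08 through 2017-03-10, 2017-03-16 through 2017-03-20, 2017-03-24 through 2017-03-25, 2017-03-27 through 2017-03-29, 2017-03-31 through 2017-04-02

A, merged: 2017-03-11 through 2017-03-15, 2017-03-21 through 2017-03-25, 2017-03-31 through 2017-04-02.
B, merged: 2017-03-08 through 2017-03-23, 2017-03-27 through 2017-03-29.
Only in the first: 2017-03-24 through 2017-03-25, 2017-03-31 through 2017-04-02.
Only in the second: 2017-03-08 through 2017-03-10, 2017-03-16 through 2017-03-20, 2017-03-27 through 2017-03-29.
Together these are the periods covered by exactly one.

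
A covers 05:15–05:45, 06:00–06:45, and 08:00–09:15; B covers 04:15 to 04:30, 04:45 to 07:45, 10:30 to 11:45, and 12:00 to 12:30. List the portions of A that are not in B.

05:15–05:45: fully covered by B → removed.
06:00–06:45: fully covered by B → removed.
08:00–09:15: no B overlap → unchanged.

08:00–09:15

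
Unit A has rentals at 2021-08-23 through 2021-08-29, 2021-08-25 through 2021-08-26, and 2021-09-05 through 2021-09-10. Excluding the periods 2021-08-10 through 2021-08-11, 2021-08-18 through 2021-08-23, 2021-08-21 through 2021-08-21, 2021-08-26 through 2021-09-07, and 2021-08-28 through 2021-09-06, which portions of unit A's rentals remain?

2021-08-24 through 2021-08-25, 2021-09-08 through 2021-09-10

Merge the first list: 2021-08-23 through 2021-08-29, 2021-09-05 through 2021-09-10.
Merge the second list: 2021-08-10 through 2021-08-11, 2021-08-18 through 2021-08-23, 2021-08-26 through 2021-09-07.
2021-08-23 through 2021-08-29 minus B → 2021-08-24 through 2021-08-25.
2021-09-05 through 2021-09-10 minus B → 2021-09-08 through 2021-09-10.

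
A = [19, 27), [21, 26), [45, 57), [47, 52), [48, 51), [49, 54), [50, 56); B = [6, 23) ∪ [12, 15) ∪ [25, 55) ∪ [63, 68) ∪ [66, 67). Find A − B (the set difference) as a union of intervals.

A, merged: [19, 27), [45, 57).
B, merged: [6, 23), [25, 55), [63, 68).
[19, 27) \ B = [23, 25).
[45, 57) \ B = [55, 57).

[23, 25) ∪ [55, 57)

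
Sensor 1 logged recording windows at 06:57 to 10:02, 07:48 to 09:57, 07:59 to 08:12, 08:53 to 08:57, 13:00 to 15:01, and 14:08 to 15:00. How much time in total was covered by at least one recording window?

Merged: 06:57-10:02, 13:00-15:01.
Lengths: 3 h 5 min + 2 h 1 min = 5 h 6 min.

5 h 6 min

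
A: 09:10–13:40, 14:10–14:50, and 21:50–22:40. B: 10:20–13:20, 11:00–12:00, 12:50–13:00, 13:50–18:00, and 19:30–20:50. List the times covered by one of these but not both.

09:10–10:20, 13:20–13:40, 13:50–14:10, 14:50–18:00, 19:30–20:50, 21:50–22:40

Merge the second list: 10:20–13:20, 13:50–18:00, 19:30–20:50.
A \ B = 09:10–10:20, 13:20–13:40, 21:50–22:40.
B \ A = 13:50–14:10, 14:50–18:00, 19:30–20:50.
Union of the two gives the symmetric difference.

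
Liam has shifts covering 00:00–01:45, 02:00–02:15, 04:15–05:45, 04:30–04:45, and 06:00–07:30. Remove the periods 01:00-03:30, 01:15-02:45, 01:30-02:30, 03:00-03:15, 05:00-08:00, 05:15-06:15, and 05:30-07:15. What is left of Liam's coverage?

Merge the first list: 00:00–01:45, 02:00–02:15, 04:15–05:45, 06:00–07:30.
Merge the second list: 01:00–03:30, 05:00–08:00.
00:00–01:45 minus B → 00:00–01:00.
02:00–02:15: fully covered by B → removed.
04:15–05:45 minus B → 04:15–05:00.
06:00–07:30: fully covered by B → removed.

00:00–01:00, 04:15–05:00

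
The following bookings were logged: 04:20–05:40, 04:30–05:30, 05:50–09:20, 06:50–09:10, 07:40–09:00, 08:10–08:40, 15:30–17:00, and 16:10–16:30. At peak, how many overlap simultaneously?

4

Sweep endpoints in order; track running count of active intervals.
Peak of 4 reached at 08:10.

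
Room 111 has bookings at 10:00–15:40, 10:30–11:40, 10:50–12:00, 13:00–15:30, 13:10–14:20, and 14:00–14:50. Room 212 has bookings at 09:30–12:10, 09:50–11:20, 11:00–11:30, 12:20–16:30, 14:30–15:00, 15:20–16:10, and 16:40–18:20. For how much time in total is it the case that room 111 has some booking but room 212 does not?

10 min

Merge the first list: 10:00–15:40.
Merge the second list: 09:30–12:10, 12:20–16:30, 16:40–18:20.
A \ B = 12:10–12:20.
Total: 10 min.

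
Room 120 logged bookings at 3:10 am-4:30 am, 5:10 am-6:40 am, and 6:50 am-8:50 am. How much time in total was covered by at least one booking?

4 h 50 min

Merged: 3:10 am–4:30 am, 5:10 am–6:40 am, 6:50 am–8:50 am.
Lengths: 1 h 20 min + 1 h 30 min + 2 h = 4 h 50 min.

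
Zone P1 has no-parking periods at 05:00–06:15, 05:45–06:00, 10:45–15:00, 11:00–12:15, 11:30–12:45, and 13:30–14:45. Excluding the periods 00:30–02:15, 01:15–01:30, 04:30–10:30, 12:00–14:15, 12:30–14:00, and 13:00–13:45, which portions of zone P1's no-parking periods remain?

10:45–12:00, 14:15–15:00

Merge the first list: 05:00–06:15, 10:45–15:00.
Merge the second list: 00:30–02:15, 04:30–10:30, 12:00–14:15.
05:00–06:15: fully covered by B → removed.
10:45–15:00 minus B → 10:45–12:00, 14:15–15:00.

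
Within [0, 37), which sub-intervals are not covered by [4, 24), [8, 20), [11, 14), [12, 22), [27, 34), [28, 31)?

After merging, the occupied span is [4, 24), [27, 34).
Gaps within [0, 37): [0, 4), [24, 27), [34, 37).

[0, 4) ∪ [24, 27) ∪ [34, 37)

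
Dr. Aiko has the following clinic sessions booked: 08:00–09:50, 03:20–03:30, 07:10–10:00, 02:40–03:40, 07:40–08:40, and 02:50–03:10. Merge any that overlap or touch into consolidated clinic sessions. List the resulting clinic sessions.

02:40–03:40, 07:10–10:00

Sort by start: 02:40–03:40, 02:50–03:10, 03:20–03:30, 07:10–10:00, 07:40–08:40, 08:00–09:50.
02:50–03:10 overlaps/touches 02:40–03:40 → extend to 02:40–03:40.
03:20–03:30 overlaps/touches 02:40–03:40 → extend to 02:40–03:40.
07:10–10:00 is disjoint → start new block.
07:40–08:40 overlaps/touches 07:10–10:00 → extend to 07:10–10:00.
08:00–09:50 overlaps/touches 07:10–10:00 → extend to 07:10–10:00.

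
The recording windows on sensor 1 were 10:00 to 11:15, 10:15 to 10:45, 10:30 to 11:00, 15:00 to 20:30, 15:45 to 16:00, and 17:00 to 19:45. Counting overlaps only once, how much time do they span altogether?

Merged: 10:00–11:15, 15:00–20:30.
Lengths: 1 h 15 min + 5 h 30 min = 6 h 45 min.

6 h 45 min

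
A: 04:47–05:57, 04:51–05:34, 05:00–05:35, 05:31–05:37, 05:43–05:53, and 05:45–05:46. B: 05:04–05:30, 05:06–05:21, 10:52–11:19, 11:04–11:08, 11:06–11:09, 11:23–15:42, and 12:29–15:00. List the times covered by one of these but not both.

04:47–05:04, 05:30–05:57, 10:52–11:19, 11:23–15:42

A, merged: 04:47–05:57.
B, merged: 05:04–05:30, 10:52–11:19, 11:23–15:42.
A but not B: 04:47–05:04, 05:30–05:57.
B but not A: 10:52–11:19, 11:23–15:42.
Combining gives A △ B.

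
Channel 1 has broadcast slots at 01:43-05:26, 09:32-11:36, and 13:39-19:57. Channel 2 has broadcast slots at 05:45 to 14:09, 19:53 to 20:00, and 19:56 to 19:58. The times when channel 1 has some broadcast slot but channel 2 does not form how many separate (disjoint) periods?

2

Second set merges to 05:45-14:09, 19:53-20:00.
A \ B = 01:43-05:26, 14:09-19:53.
That is 2 disjoint pieces.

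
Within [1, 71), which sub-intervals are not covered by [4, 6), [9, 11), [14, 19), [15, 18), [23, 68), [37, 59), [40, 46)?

After merging, the occupied span is [4, 6), [9, 11), [14, 19), [23, 68).
Gaps within [1, 71): [1, 4), [6, 9), [11, 14), [19, 23), [68, 71).

[1, 4) ∪ [6, 9) ∪ [11, 14) ∪ [19, 23) ∪ [68, 71)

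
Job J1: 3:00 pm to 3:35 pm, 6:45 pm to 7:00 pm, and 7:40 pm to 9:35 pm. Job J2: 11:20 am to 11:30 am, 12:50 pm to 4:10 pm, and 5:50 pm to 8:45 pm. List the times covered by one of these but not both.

Only in the first: 8:45 pm–9:35 pm.
Only in the second: 11:20 am–11:30 am, 12:50 pm–3:00 pm, 3:35 pm–4:10 pm, 5:50 pm–6:45 pm, 7:00 pm–7:40 pm.
Together these are the periods covered by exactly one.

11:20 am–11:30 am, 12:50 pm–3:00 pm, 3:35 pm–4:10 pm, 5:50 pm–6:45 pm, 7:00 pm–7:40 pm, 8:45 pm–9:35 pm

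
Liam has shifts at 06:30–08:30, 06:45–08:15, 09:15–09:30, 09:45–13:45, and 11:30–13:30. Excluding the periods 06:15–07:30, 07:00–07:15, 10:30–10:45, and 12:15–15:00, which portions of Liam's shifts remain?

07:30–08:30, 09:15–09:30, 09:45–10:30, 10:45–12:15

Merge the first list: 06:30–08:30, 09:15–09:30, 09:45–13:45.
Merge the second list: 06:15–07:30, 10:30–10:45, 12:15–15:00.
06:30–08:30 minus B → 07:30–08:30.
09:15–09:30: no B overlap → unchanged.
09:45–13:45 minus B → 09:45–10:30, 10:45–12:15.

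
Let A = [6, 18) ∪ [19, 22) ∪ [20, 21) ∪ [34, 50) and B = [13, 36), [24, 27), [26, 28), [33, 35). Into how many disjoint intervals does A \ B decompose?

2

First set merges to [6, 18), [19, 22), [34, 50).
Second set merges to [13, 36).
A \ B = [6, 13), [36, 50).
That is 2 disjoint pieces.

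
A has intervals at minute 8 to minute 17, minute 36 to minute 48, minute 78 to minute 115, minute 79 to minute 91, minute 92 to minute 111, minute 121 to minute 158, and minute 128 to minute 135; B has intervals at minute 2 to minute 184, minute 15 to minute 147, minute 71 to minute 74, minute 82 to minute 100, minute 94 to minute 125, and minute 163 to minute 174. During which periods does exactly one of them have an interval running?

minute 2 to minute 8, minute 17 to minute 36, minute 48 to minute 78, minute 115 to minute 121, minute 158 to minute 184

Merge the first list: minute 8 to minute 17, minute 36 to minute 48, minute 78 to minute 115, minute 121 to minute 158.
Merge the second list: minute 2 to minute 184.
A \ B = none.
B \ A = minute 2 to minute 8, minute 17 to minute 36, minute 48 to minute 78, minute 115 to minute 121, minute 158 to minute 184.
Union of the two gives the symmetric difference.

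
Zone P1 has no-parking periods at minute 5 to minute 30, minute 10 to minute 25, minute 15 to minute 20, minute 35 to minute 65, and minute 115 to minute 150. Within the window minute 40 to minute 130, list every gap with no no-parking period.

After merging, the occupied span is minute 5 to minute 30, minute 35 to minute 65, minute 115 to minute 150.
Complement within minute 40 to minute 130: minute 65 to minute 115.

minute 65 to minute 115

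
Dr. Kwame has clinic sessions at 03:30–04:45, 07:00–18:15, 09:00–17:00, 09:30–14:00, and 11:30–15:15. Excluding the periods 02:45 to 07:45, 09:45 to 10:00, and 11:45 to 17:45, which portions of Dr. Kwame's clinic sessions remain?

07:45-09:45, 10:00-11:45, 17:45-18:15

First set merges to 03:30-04:45, 07:00-18:15.
03:30-04:45: entirely removed.
07:00-18:15 \ B = 07:45-09:45, 10:00-11:45, 17:45-18:15.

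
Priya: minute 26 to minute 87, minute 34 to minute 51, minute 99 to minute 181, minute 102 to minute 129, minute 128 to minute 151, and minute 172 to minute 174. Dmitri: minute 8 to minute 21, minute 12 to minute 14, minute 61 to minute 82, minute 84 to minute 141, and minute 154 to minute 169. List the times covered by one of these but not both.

A, merged: minute 26 to minute 87, minute 99 to minute 181.
B, merged: minute 8 to minute 21, minute 61 to minute 82, minute 84 to minute 141, minute 154 to minute 169.
A but not B: minute 26 to minute 61, minute 82 to minute 84, minute 141 to minute 154, minute 169 to minute 181.
B but not A: minute 8 to minute 21, minute 87 to minute 99.
Combining gives A △ B.

minute 8 to minute 21, minute 26 to minute 61, minute 82 to minute 84, minute 87 to minute 99, minute 141 to minute 154, minute 169 to minute 181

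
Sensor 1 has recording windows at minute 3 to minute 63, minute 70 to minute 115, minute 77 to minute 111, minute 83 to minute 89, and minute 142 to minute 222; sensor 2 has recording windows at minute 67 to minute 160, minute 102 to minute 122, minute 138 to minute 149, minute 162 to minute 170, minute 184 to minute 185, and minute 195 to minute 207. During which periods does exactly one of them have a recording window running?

First set merges to minute 3 to minute 63, minute 70 to minute 115, minute 142 to minute 222.
Second set merges to minute 67 to minute 160, minute 162 to minute 170, minute 184 to minute 185, minute 195 to minute 207.
A \ B = minute 3 to minute 63, minute 160 to minute 162, minute 170 to minute 184, minute 185 to minute 195, minute 207 to minute 222.
B \ A = minute 67 to minute 70, minute 115 to minute 142.
Union of the two gives the symmetric difference.

minute 3 to minute 63, minute 67 to minute 70, minute 115 to minute 142, minute 160 to minute 162, minute 170 to minute 184, minute 185 to minute 195, minute 207 to minute 222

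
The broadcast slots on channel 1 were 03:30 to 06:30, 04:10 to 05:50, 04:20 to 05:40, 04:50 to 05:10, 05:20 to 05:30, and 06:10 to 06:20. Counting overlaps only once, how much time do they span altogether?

3 h

Merged: 03:30–06:30.
Length: 3 h.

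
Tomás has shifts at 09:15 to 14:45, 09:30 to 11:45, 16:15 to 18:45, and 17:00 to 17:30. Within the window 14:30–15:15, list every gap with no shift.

The merged coverage is 09:15–14:45, 16:15–18:45.
Uncovered inside 14:30–15:15: 14:45–15:15.

14:45–15:15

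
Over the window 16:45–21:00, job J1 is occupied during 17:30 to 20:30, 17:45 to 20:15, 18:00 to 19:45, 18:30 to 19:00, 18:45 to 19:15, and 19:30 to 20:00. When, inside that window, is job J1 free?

The merged coverage is 17:30–20:30.
Gaps within 16:45–21:00: 16:45–17:30, 20:30–21:00.

16:45–17:30, 20:30–21:00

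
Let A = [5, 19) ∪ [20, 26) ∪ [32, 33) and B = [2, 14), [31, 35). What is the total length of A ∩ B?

A ∩ B = [5, 14), [32, 33).
Total: 9 + 1 = 10.

10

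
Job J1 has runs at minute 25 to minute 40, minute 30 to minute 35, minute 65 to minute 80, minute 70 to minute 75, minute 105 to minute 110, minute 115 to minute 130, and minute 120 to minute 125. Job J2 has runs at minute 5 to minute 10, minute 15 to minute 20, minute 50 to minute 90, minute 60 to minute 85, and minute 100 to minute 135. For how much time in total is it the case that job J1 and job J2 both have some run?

Merge the first list: minute 25 to minute 40, minute 65 to minute 80, minute 105 to minute 110, minute 115 to minute 130.
Merge the second list: minute 5 to minute 10, minute 15 to minute 20, minute 50 to minute 90, minute 100 to minute 135.
A ∩ B = minute 65 to minute 80, minute 105 to minute 110, minute 115 to minute 130.
Total: 15 minutes + 5 minutes + 15 minutes = 35 minutes.

35 minutes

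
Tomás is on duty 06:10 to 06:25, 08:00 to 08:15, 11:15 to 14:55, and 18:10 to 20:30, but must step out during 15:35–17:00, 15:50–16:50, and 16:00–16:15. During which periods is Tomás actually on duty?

06:10–06:25, 08:00–08:15, 11:15–14:55, 18:10–20:30

Second set merges to 15:35–17:00.
06:10–06:25: no B overlap → unchanged.
08:00–08:15: no B overlap → unchanged.
11:15–14:55: no B overlap → unchanged.
18:10–20:30: no B overlap → unchanged.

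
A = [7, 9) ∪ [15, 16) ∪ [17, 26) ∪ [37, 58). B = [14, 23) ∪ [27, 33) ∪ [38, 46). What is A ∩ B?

[7, 9) meets no B interval.
[15, 16) ∩ B → [15, 16).
[17, 26) ∩ B → [17, 23).
[37, 58) ∩ B → [38, 46).

[15, 16) ∪ [17, 23) ∪ [38, 46)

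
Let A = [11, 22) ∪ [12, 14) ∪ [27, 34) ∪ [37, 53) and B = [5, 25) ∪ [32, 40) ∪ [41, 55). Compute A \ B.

[27, 32) ∪ [40, 41)

Merge the first list: [11, 22), [27, 34), [37, 53).
[11, 22): fully covered by B → removed.
[27, 34) minus B → [27, 32).
[37, 53) minus B → [40, 41).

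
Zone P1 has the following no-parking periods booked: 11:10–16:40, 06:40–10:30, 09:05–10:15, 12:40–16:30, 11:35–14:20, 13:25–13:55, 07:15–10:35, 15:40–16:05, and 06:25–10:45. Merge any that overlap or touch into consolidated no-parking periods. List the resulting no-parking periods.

06:25–10:45, 11:10–16:40

Sort by start: 06:25–10:45, 06:40–10:30, 07:15–10:35, 09:05–10:15, 11:10–16:40, 11:35–14:20, 12:40–16:30, 13:25–13:55, 15:40–16:05.
06:40–10:30 overlaps/touches 06:25–10:45 → extend to 06:25–10:45.
07:15–10:35 overlaps/touches 06:25–10:45 → extend to 06:25–10:45.
09:05–10:15 overlaps/touches 06:25–10:45 → extend to 06:25–10:45.
11:10–16:40 is disjoint → start new block.
11:35–14:20 overlaps/touches 11:10–16:40 → extend to 11:10–16:40.
12:40–16:30 overlaps/touches 11:10–16:40 → extend to 11:10–16:40.
13:25–13:55 overlaps/touches 11:10–16:40 → extend to 11:10–16:40.
15:40–16:05 overlaps/touches 11:10–16:40 → extend to 11:10–16:40.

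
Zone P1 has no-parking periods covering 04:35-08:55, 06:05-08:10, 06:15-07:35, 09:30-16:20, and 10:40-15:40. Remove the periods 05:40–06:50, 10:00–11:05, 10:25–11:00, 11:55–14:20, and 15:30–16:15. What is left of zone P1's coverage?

04:35–05:40, 06:50–08:55, 09:30–10:00, 11:05–11:55, 14:20–15:30, 16:15–16:20

Merge the first list: 04:35–08:55, 09:30–16:20.
Merge the second list: 05:40–06:50, 10:00–11:05, 11:55–14:20, 15:30–16:15.
04:35–08:55 \ B = 04:35–05:40, 06:50–08:55.
09:30–16:20 \ B = 09:30–10:00, 11:05–11:55, 14:20–15:30, 16:15–16:20.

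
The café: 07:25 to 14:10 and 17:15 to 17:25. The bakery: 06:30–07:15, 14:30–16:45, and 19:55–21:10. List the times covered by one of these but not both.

06:30–07:15, 07:25–14:10, 14:30–16:45, 17:15–17:25, 19:55–21:10

A but not B: 07:25–14:10, 17:15–17:25.
B but not A: 06:30–07:15, 14:30–16:45, 19:55–21:10.
Combining gives A △ B.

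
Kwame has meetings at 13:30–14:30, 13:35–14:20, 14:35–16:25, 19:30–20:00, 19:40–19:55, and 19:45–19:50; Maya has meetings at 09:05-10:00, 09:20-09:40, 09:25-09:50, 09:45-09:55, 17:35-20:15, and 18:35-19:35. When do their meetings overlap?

19:30-20:00

Merge the first list: 13:30-14:30, 14:35-16:25, 19:30-20:00.
Merge the second list: 09:05-10:00, 17:35-20:15.
13:30-14:30 meets no B interval.
14:35-16:25 meets no B interval.
19:30-20:00 ∩ B → 19:30-20:00.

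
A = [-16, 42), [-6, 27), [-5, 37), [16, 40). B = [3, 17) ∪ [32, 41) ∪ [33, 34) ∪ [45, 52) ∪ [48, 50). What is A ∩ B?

[3, 17) ∪ [32, 41)

Merge the first list: [-16, 42).
Merge the second list: [3, 17), [32, 41), [45, 52).
[-16, 42) meets the second set on [3, 17), [32, 41).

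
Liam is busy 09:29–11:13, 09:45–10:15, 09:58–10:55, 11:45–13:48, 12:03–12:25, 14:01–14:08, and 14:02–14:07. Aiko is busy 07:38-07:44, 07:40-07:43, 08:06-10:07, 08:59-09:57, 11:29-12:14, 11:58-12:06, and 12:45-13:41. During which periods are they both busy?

First set merges to 09:29–11:13, 11:45–13:48, 14:01–14:08.
Second set merges to 07:38–07:44, 08:06–10:07, 11:29–12:14, 12:45–13:41.
09:29–11:13 ∩ B → 09:29–10:07.
11:45–13:48 ∩ B → 11:45–12:14, 12:45–13:41.
14:01–14:08 meets no B interval.

09:29–10:07, 11:45–12:14, 12:45–13:41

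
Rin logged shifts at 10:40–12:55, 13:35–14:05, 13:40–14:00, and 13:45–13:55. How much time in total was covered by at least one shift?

Merged: 10:40–12:55, 13:35–14:05.
Lengths: 2 h 15 min + 30 min = 2 h 45 min.

2 h 45 min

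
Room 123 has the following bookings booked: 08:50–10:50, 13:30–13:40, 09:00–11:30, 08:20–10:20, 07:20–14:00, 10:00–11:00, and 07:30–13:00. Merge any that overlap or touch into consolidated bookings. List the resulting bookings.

07:20-14:00

Sort by start: 07:20-14:00, 07:30-13:00, 08:20-10:20, 08:50-10:50, 09:00-11:30, 10:00-11:00, 13:30-13:40.
07:30-13:00 overlaps/touches 07:20-14:00 → extend to 07:20-14:00.
08:20-10:20 overlaps/touches 07:20-14:00 → extend to 07:20-14:00.
08:50-10:50 overlaps/touches 07:20-14:00 → extend to 07:20-14:00.
09:00-11:30 overlaps/touches 07:20-14:00 → extend to 07:20-14:00.
10:00-11:00 overlaps/touches 07:20-14:00 → extend to 07:20-14:00.
13:30-13:40 overlaps/touches 07:20-14:00 → extend to 07:20-14:00.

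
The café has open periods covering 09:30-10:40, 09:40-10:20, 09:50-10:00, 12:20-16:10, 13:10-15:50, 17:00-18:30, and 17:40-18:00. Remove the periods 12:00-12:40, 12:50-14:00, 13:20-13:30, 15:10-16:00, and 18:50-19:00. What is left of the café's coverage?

09:30-10:40, 12:40-12:50, 14:00-15:10, 16:00-16:10, 17:00-18:30

Merge the first list: 09:30-10:40, 12:20-16:10, 17:00-18:30.
Merge the second list: 12:00-12:40, 12:50-14:00, 15:10-16:00, 18:50-19:00.
09:30-10:40: nothing removed.
12:20-16:10 \ B = 12:40-12:50, 14:00-15:10, 16:00-16:10.
17:00-18:30: nothing removed.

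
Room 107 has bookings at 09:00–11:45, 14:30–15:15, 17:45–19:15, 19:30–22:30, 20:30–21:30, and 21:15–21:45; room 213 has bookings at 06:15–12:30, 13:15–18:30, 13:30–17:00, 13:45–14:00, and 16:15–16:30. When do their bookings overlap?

09:00–11:45, 14:30–15:15, 17:45–18:30

A, merged: 09:00–11:45, 14:30–15:15, 17:45–19:15, 19:30–22:30.
B, merged: 06:15–12:30, 13:15–18:30.
09:00–11:45 overlaps B on 09:00–11:45.
14:30–15:15 overlaps B on 14:30–15:15.
17:45–19:15 overlaps B on 17:45–18:30.
19:30–22:30 falls entirely outside B.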